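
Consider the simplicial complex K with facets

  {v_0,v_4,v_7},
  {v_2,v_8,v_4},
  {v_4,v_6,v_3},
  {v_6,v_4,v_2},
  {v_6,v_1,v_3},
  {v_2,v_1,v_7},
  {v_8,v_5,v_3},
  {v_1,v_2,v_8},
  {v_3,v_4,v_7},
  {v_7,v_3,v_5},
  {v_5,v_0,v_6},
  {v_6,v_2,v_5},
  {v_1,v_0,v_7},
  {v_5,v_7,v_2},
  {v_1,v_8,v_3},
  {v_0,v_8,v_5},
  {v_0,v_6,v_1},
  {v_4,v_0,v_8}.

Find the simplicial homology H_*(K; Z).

Take the total order v_0 < v_1 < v_2 < v_3 < v_4 < v_5 < v_6 < v_7 < v_8 on the vertex set. Then K (dimension 2) consists of the simplices:

  0-simplices (9): [v_0], [v_1], [v_2], [v_3], [v_4], [v_5], [v_6], [v_7], [v_8]
  1-simplices (27): (27 of them)
  2-simplices (18): (18 of them)

Hence C_0 ≅ Z^9, C_1 ≅ Z^27, C_2 ≅ Z^18.

∂_1: C_1 → C_0 is given by ∂[p,q] = [q] − [p]. For instance
  ∂[v_1,v_7] = [v_7] − [v_1].
The resulting 9×27 matrix has rank 8, and its Smith normal form has invariant factors (1,1,1,1,1,1,1,1).

Boundary ∂_2: C_2 → C_1 maps a triangle to the signed sum of its edges. For instance
  ∂[v_0,v_5,v_6] = [v_5,v_6] − [v_0,v_6] + [v_0,v_5],
  ∂[v_3,v_5,v_7] = [v_5,v_7] − [v_3,v_7] + [v_3,v_5].
The 27×18 boundary matrix has rank 17 and Smith normal form diag(1,1,1,1,1,1,1,1,1,1,1,1,1,1,1,1,1).

Computing H_k = (kernel of ∂_k) / (image of ∂_{k+1}):

  H_0: rank C_0 − rank ∂_1 = 9 − 8 = 1, and the invariant factors of ∂_1 are all 1, so H_0 = Z.
  H_1: rank ker ∂_1 − rank ∂_2 = (27 − 8) − 17 = 2, and the invariant factors of ∂_2 are all 1, so H_1 = Z^2.
  H_2: rank ker ∂_2 − rank ∂_3 = (18 − 17) − 0 = 1, and there is no ∂_3, so H_2 = Z.

As a check, the Euler characteristic is 9 − 27 + 18 = 0, which agrees with 1 − 2 + 1 = 0.

H_0 ≅ Z,  H_1 ≅ Z^2,  H_2 ≅ Z.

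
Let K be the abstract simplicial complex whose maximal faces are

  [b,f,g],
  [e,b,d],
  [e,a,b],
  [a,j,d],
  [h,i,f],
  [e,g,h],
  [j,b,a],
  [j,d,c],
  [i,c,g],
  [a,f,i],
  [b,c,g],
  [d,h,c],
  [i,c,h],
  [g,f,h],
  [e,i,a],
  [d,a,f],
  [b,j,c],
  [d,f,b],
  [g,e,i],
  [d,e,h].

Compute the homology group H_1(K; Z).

H_1 ≅ Z ⊕ Z/2.

Order the vertices as a < b < c < d < e < f < g < h < i < j. Listing each simplex with vertices in this order, K has dimension 2 with simplices:

  0-simplices (10): a, b, c, d, e, f, g, h, i, j
  1-simplices (30): ab, ad, ae, af, ai, aj, bc, bd, be, bf, bg, bj, cd, cg, ch, ci, cj, de, df, dh, dj, eg, eh, ei, fg, fh, fi, gh, gi, hi
  2-simplices (20): abe, abj, adf, adj, aei, afi, bcg, bcj, bde, bdf, bfg, cdh, cdj, cgi, chi, deh, egh, egi, fgh, fhi

giving chain groups C_0 ≅ Z^10, C_1 ≅ Z^30, C_2 ≅ Z^20.

The boundary map ∂_1: C_1 → C_0 maps an edge to its endpoints' difference, ∂[p,q] = q − p.
The 10×30 boundary matrix has rank 9 and Smith normal form diag(1,1,1,1,1,1,1,1,1).

The boundary map ∂_2: C_2 → C_1 maps a triangle to the signed sum of its edges. For instance
  ∂abe = be − ae + ab,
  ∂aei = ei − ai + ae.
The 30×20 boundary matrix has rank 20 and Smith normal form diag(1,1,1,1,1,1,1,1,1,1,1,1,1,1,1,1,1,1,1,2).

From H_k ≅ ker(∂_k) / im(∂_{k+1}) we obtain:

  H_1: rank ker ∂_1 − rank ∂_2 = (30 − 9) − 20 = 1, and ∂_2 has invariant factor 2 > 1, so H_1 ≅ Z ⊕ Z/2.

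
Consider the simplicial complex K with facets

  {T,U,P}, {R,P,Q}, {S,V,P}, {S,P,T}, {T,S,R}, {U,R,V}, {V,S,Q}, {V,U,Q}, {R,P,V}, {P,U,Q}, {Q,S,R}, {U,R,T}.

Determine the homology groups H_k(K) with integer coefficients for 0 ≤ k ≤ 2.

Take the total order P < Q < R < S < T < U < V on the vertex set. Then K (dimension 2) consists of the simplices:

  0-simplices (7): P, Q, R, S, T, U, V
  1-simplices (18): PQ, PR, PS, PT, PU, PV, QR, QS, QU, QV, RS, RT, RU, RV, ST, SV, TU, UV
  2-simplices (12): PQR, PQU, PRV, PST, PSV, PTU, QRS, QSV, QUV, RST, RTU, RUV

so the chain groups are C_0 ≅ Z^7, C_1 ≅ Z^18, C_2 ≅ Z^12.

The boundary map ∂_1: C_1 → C_0 sends each edge [p,q] (with p < q) to q − p. For instance
  ∂PQ = Q − P.
As a 7×18 matrix over Z this has rank 6, with invariant factors (1,1,1,1,1,1).

Boundary ∂_2: C_2 → C_1 sends each 2-simplex [p,q,r] to [q,r] − [p,r] + [p,q]. For instance
  ∂RST = ST − RT + RS,
  ∂QRS = RS − QS + QR.
The 18×12 boundary matrix has rank 12 and Smith normal form diag(1,1,1,1,1,1,1,1,1,1,1,2).

Reading off H_k = ker ∂_k / im ∂_{k+1}:

  H_0: rank C_0 − rank ∂_1 = 7 − 6 = 1, and the invariant factors of ∂_1 are all 1, so H_0 ≅ Z.
  H_1: rank ker ∂_1 − rank ∂_2 = (18 − 6) − 12 = 0, and ∂_2 has invariant factor 2 > 1, so H_1 ≅ Z/2.
  H_2: rank ker ∂_2 − rank ∂_3 = (12 − 12) − 0 = 0, and there is no ∂_3, so H_2 ≅ 0.

As a check, the Euler characteristic is 7 − 18 + 12 = 1, which agrees with 1 − 0 + 0 = 1.

H_0 = Z,  H_1 = Z/2,  H_2 = 0.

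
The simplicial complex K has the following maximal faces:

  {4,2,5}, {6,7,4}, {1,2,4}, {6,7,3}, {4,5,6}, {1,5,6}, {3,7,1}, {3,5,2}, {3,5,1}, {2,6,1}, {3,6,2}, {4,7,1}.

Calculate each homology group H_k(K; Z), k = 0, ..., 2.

H_0 = Z,  H_1 = Z/2Z,  H_2 = 0.

Take the total order 1 < 2 < 3 < 4 < 5 < 6 < 7 on the vertex set. Then K (dimension 2) consists of the simplices:

  0-simplices (7): [1], [2], [3], [4], [5], [6], [7]
  1-simplices (18): [1,2], [1,3], [1,4], [1,5], [1,6], [1,7], [2,3], [2,4], [2,5], [2,6], [3,5], [3,6], [3,7], [4,5], [4,6], [4,7], [5,6], [6,7]
  2-simplices (12): [1,2,4], [1,2,6], [1,3,5], [1,3,7], [1,4,7], [1,5,6], [2,3,5], [2,3,6], [2,4,5], [3,6,7], [4,5,6], [4,6,7]

giving chain groups C_0 ≅ Z^7, C_1 ≅ Z^18, C_2 ≅ Z^12.

The boundary map ∂_1: C_1 → C_0 sends each edge [p,q] (with p < q) to q − p. For instance
  ∂[4,6] = [6] − [4].
This gives a 7×18 integer matrix of rank 6; reducing to Smith normal form yields diagonal entries (1,1,1,1,1,1).

Boundary ∂_2: C_2 → C_1 acts by ∂[p,q,r] = [q,r] − [p,r] + [p,q]. For instance
  ∂[1,3,5] = [3,5] − [1,5] + [1,3],
  ∂[1,4,7] = [4,7] − [1,7] + [1,4].
As a 18×12 matrix over Z this has rank 12, with invariant factors (1,1,1,1,1,1,1,1,1,1,1,2).

Now H_k = ker ∂_k / im ∂_{k+1}, so:

  H_0: rank C_0 − rank ∂_1 = 7 − 6 = 1, and the invariant factors of ∂_1 are all 1, so H_0 ≅ Z.
  H_1: rank ker ∂_1 − rank ∂_2 = (18 − 6) − 12 = 0, and ∂_2 has invariant factor 2 > 1, so H_1 ≅ Z/2Z.
  H_2: rank ker ∂_2 − rank ∂_3 = (12 − 12) − 0 = 0, and there is no ∂_3, so H_2 ≅ 0.

As a check, the Euler characteristic is 7 − 18 + 12 = 1, which agrees with 1 − 0 + 0 = 1.
(K is a triangulation of the real projective plane RP^2.)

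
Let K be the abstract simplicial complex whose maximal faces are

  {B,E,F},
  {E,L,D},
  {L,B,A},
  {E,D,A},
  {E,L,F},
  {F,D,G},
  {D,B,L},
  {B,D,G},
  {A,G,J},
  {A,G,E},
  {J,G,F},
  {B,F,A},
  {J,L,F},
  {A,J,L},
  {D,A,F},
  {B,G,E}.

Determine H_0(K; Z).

H_0 ≅ Z.

We work with the vertex ordering A < B < D < E < F < G < J < L. The simplices of K, each written with vertices in increasing order, are:

  0-simplices (8): A, B, D, E, F, G, J, L
  1-simplices (24): AB, AD, AE, AF, AG, AJ, AL, BD, BE, BF, BG, BL, DE, DF, DG, DL, EF, EG, EL, FG, FJ, FL, GJ, JL
  2-simplices (16): ABF, ABL, ADE, ADF, AEG, AGJ, AJL, BDG, BDL, BEF, BEG, DEL, DFG, EFL, FGJ, FJL

so the chain groups are C_0 ≅ Z^8, C_1 ≅ Z^24, C_2 ≅ Z^16.

The boundary map ∂_1: C_1 → C_0 is given by ∂[p,q] = [q] − [p]. For instance
  ∂EF = F − E.
As a 8×24 matrix over Z this has rank 7, with invariant factors (1,1,1,1,1,1,1).

∂_2: C_2 → C_1 maps a triangle to the signed sum of its edges. For instance
  ∂BDL = DL − BL + BD,
  ∂DEL = EL − DL + DE.
The 24×16 boundary matrix has rank 15 and Smith normal form diag(1,1,1,1,1,1,1,1,1,1,1,1,1,1,1).

Computing H_k = (kernel of ∂_k) / (image of ∂_{k+1}):

  H_0: rank C_0 − rank ∂_1 = 8 − 7 = 1, and the invariant factors of ∂_1 are all 1, so H_0 ≅ Z.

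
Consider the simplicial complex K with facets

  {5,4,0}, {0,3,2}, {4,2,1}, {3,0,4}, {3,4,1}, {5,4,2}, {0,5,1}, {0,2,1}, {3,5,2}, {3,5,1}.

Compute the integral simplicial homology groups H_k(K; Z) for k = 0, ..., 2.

H_0 = Z,  H_1 = Z/2,  H_2 = 0.

Order the vertices as 0 < 1 < 2 < 3 < 4 < 5. Listing each simplex with vertices in this order, K has dimension 2 with simplices:

  0-simplices (6): [0], [1], [2], [3], [4], [5]
  1-simplices (15): [0,1], [0,2], [0,3], [0,4], [0,5], [1,2], [1,3], [1,4], [1,5], [2,3], [2,4], [2,5], [3,4], [3,5], [4,5]
  2-simplices (10): [0,1,2], [0,1,5], [0,2,3], [0,3,4], [0,4,5], [1,2,4], [1,3,4], [1,3,5], [2,3,5], [2,4,5]

giving chain groups C_0 ≅ Z^6, C_1 ≅ Z^15, C_2 ≅ Z^10.

The boundary map ∂_1: C_1 → C_0 maps an edge to its endpoints' difference, ∂[p,q] = q − p.
The resulting 6×15 matrix has rank 5, and its Smith normal form has invariant factors (1,1,1,1,1).

∂_2: C_2 → C_1 sends each 2-simplex [p,q,r] to [q,r] − [p,r] + [p,q]. For instance
  ∂[1,2,4] = [2,4] − [1,4] + [1,2],
  ∂[1,3,5] = [3,5] − [1,5] + [1,3].
This gives a 15×10 integer matrix of rank 10; reducing to Smith normal form yields diagonal entries (1,1,1,1,1,1,1,1,1,2).

From H_k ≅ ker(∂_k) / im(∂_{k+1}) we obtain:

  H_0: rank C_0 − rank ∂_1 = 6 − 5 = 1, and the invariant factors of ∂_1 are all 1, so H_0 ≅ Z.
  H_1: rank ker ∂_1 − rank ∂_2 = (15 − 5) − 10 = 0, and ∂_2 has invariant factor 2 > 1, so H_1 ≅ Z/2.
  H_2: rank ker ∂_2 − rank ∂_3 = (10 − 10) − 0 = 0, and there is no ∂_3, so H_2 ≅ 0.

(K is a triangulation of the real projective plane RP^2.)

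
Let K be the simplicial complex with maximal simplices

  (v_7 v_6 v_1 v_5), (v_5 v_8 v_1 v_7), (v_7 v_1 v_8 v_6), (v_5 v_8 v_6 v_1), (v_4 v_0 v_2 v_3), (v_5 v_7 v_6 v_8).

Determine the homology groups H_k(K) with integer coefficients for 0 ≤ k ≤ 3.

Take the total order v_0 < v_1 < v_2 < v_3 < v_4 < v_5 < v_6 < v_7 < v_8 on the vertex set. Then K (dimension 3) consists of the simplices:

  0-simplices (9): [v_0], [v_1], [v_2], [v_3], [v_4], [v_5], [v_6], [v_7], [v_8]
  1-simplices (16): (16 of them)
  2-simplices (14): (14 of them)
  3-simplices (6): [v_0,v_2,v_3,v_4], [v_1,v_5,v_6,v_7], [v_1,v_5,v_6,v_8], [v_1,v_5,v_7,v_8], [v_1,v_6,v_7,v_8], [v_5,v_6,v_7,v_8]

so the chain groups are C_0 ≅ Z^9, C_1 ≅ Z^16, C_2 ≅ Z^14, C_3 ≅ Z^6.

The boundary map ∂_1: C_1 → C_0 maps an edge to its endpoints' difference, ∂[p,q] = q − p. For instance
  ∂[v_2,v_3] = [v_3] − [v_2].
This gives a 9×16 integer matrix of rank 7; reducing to Smith normal form yields diagonal entries (1,1,1,1,1,1,1).

∂_2: C_2 → C_1 maps a triangle to the signed sum of its edges. For instance
  ∂[v_5,v_7,v_8] = [v_7,v_8] − [v_5,v_8] + [v_5,v_7],
  ∂[v_6,v_7,v_8] = [v_7,v_8] − [v_6,v_8] + [v_6,v_7].
The 16×14 boundary matrix has rank 9 and Smith normal form diag(1,1,1,1,1,1,1,1,1).

The boundary map ∂_3: C_3 → C_2 sends each 3-simplex σ to the alternating sum Σ_i (−1)^i (σ with its i-th vertex removed). For instance
  ∂[v_0,v_2,v_3,v_4] = [v_2,v_3,v_4] − [v_0,v_3,v_4] + [v_0,v_2,v_4] − [v_0,v_2,v_3],
  ∂[v_1,v_5,v_7,v_8] = [v_5,v_7,v_8] − [v_1,v_7,v_8] + [v_1,v_5,v_8] − [v_1,v_5,v_7].
As a 14×6 matrix over Z this has rank 5, with invariant factors (1,1,1,1,1).

Now H_k = ker ∂_k / im ∂_{k+1}, so:

  H_0: rank C_0 − rank ∂_1 = 9 − 7 = 2, and the invariant factors of ∂_1 are all 1, so H_0 ≅ Z^2.
  H_1: rank ker ∂_1 − rank ∂_2 = (16 − 7) − 9 = 0, and the invariant factors of ∂_2 are all 1, so H_1 ≅ 0.
  H_2: rank ker ∂_2 − rank ∂_3 = (14 − 9) − 5 = 0, and the invariant factors of ∂_3 are all 1, so H_2 ≅ 0.
  H_3: rank ker ∂_3 − rank ∂_4 = (6 − 5) − 0 = 1, and there is no ∂_4, so H_3 ≅ Z.

H_0 = Z^2,  H_1 = 0,  H_2 = 0,  H_3 = Z.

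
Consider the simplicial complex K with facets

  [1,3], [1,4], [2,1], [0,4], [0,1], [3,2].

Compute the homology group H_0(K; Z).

H_0 ≅ Z.

Order the vertices as 0 < 1 < 2 < 3 < 4. Listing each simplex with vertices in this order, K has dimension 1 with simplices:

  0-simplices (5): [0], [1], [2], [3], [4]
  1-simplices (6): [0,1], [0,4], [1,2], [1,3], [1,4], [2,3]

so the chain groups are C_0 ≅ Z^5, C_1 ≅ Z^6.

Boundary ∂_1: C_1 → C_0 is given by ∂[p,q] = [q] − [p]. For instance
  ∂[1,2] = [2] − [1].
The resulting 5×6 matrix has rank 4, and its Smith normal form has invariant factors (1,1,1,1).

From H_k ≅ ker(∂_k) / im(∂_{k+1}) we obtain:

  H_0: rank C_0 − rank ∂_1 = 5 − 4 = 1, and the invariant factors of ∂_1 are all 1, so H_0 = Z.

(K is a triangulation of a wedge of 2 circles.)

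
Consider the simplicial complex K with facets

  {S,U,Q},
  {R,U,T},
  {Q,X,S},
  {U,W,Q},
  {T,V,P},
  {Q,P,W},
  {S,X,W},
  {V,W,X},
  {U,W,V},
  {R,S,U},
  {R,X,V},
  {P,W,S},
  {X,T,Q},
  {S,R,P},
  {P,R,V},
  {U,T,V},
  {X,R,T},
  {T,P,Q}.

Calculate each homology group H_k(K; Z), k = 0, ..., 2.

We work with the vertex ordering P < Q < R < S < T < U < V < W < X. The simplices of K, each written with vertices in increasing order, are:

  0-simplices (9): P, Q, R, S, T, U, V, W, X
  1-simplices (27): PQ, PR, PS, PT, PV, PW, QS, QT, QU, QW, QX, RS, RT, RU, RV, RX, SU, SW, SX, TU, TV, TX, UV, UW, VW, VX, WX
  2-simplices (18): PQT, PQW, PRS, PRV, PSW, PTV, QSU, QSX, QTX, QUW, RSU, RTU, RTX, RVX, SWX, TUV, UVW, VWX

so the chain groups are C_0 ≅ Z^9, C_1 ≅ Z^27, C_2 ≅ Z^18.

Boundary ∂_1: C_1 → C_0 is given by ∂[p,q] = [q] − [p]. For instance
  ∂TX = X − T.
As a 9×27 matrix over Z this has rank 8, with invariant factors (1,1,1,1,1,1,1,1).

Boundary ∂_2: C_2 → C_1 sends each 2-simplex [p,q,r] to [q,r] − [p,r] + [p,q]. For instance
  ∂PSW = SW − PW + PS,
  ∂RTU = TU − RU + RT.
The 27×18 boundary matrix has rank 18 and Smith normal form diag(1,1,1,1,1,1,1,1,1,1,1,1,1,1,1,1,1,2).

Now H_k = ker ∂_k / im ∂_{k+1}, so:

  H_0: rank C_0 − rank ∂_1 = 9 − 8 = 1, and the invariant factors of ∂_1 are all 1, so H_0 = Z.
  H_1: rank ker ∂_1 − rank ∂_2 = (27 − 8) − 18 = 1, and ∂_2 has invariant factor 2 > 1, so H_1 = Z ⊕ Z/2.
  H_2: rank ker ∂_2 − rank ∂_3 = (18 − 18) − 0 = 0, and there is no ∂_3, so H_2 = 0.

(K is a triangulation of the Klein bottle.)

H_0 ≅ Z,  H_1 ≅ Z ⊕ Z/2,  H_2 = 0.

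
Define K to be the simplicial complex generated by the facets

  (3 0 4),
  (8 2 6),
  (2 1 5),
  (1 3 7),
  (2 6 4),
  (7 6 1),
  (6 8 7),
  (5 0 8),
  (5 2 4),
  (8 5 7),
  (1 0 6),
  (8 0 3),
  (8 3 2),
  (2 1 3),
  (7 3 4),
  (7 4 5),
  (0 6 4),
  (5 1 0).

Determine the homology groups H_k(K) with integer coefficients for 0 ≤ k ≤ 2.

H_0 = Z,  H_1 = Z^2,  H_2 = Z.

Take the total order 0 < 1 < 2 < 3 < 4 < 5 < 6 < 7 < 8 on the vertex set. Then K (dimension 2) consists of the simplices:

  0-simplices (9): [0], [1], [2], [3], [4], [5], [6], [7], [8]
  1-simplices (27): (27 of them)
  2-simplices (18): [0,1,5], [0,1,6], [0,3,4], [0,3,8], [0,4,6], [0,5,8], [1,2,3], [1,2,5], [1,3,7], [1,6,7], [2,3,8], [2,4,5], [2,4,6], [2,6,8], [3,4,7], [4,5,7], [5,7,8], [6,7,8]

so the chain groups are C_0 ≅ Z^9, C_1 ≅ Z^27, C_2 ≅ Z^18.

Boundary ∂_1: C_1 → C_0 is given by ∂[p,q] = [q] − [p]. For instance
  ∂[2,8] = [8] − [2].
As a 9×27 matrix over Z this has rank 8, with invariant factors (1,1,1,1,1,1,1,1).

∂_2: C_2 → C_1 acts by ∂[p,q,r] = [q,r] − [p,r] + [p,q]. For instance
  ∂[0,5,8] = [5,8] − [0,8] + [0,5],
  ∂[3,4,7] = [4,7] − [3,7] + [3,4].
The 27×18 boundary matrix has rank 17 and Smith normal form diag(1,1,1,1,1,1,1,1,1,1,1,1,1,1,1,1,1).

Now H_k = ker ∂_k / im ∂_{k+1}, so:

  H_0: rank C_0 − rank ∂_1 = 9 − 8 = 1, and the invariant factors of ∂_1 are all 1, so H_0 = Z.
  H_1: rank ker ∂_1 − rank ∂_2 = (27 − 8) − 17 = 2, and the invariant factors of ∂_2 are all 1, so H_1 = Z^2.
  H_2: rank ker ∂_2 − rank ∂_3 = (18 − 17) − 0 = 1, and there is no ∂_3, so H_2 = Z.

As a check, the Euler characteristic is 9 − 27 + 18 = 0, which agrees with 1 − 2 + 1 = 0.
(K is a triangulation of the torus T^2.)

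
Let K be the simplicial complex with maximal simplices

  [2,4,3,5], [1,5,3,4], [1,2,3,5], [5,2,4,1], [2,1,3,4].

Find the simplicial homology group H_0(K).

H_0 ≅ Z.

Fix the vertex order 1 < 2 < 3 < 4 < 5 and write every simplex with vertices in increasing order. Then dim K = 3 and the simplices of K are:

  0-simplices (5): [1], [2], [3], [4], [5]
  1-simplices (10): [1,2], [1,3], [1,4], [1,5], [2,3], [2,4], [2,5], [3,4], [3,5], [4,5]
  2-simplices (10): [1,2,3], [1,2,4], [1,2,5], [1,3,4], [1,3,5], [1,4,5], [2,3,4], [2,3,5], [2,4,5], [3,4,5]
  3-simplices (5): [1,2,3,4], [1,2,3,5], [1,2,4,5], [1,3,4,5], [2,3,4,5]

so the chain groups are C_0 ≅ Z^5, C_1 ≅ Z^10, C_2 ≅ Z^10, C_3 ≅ Z^5.

Boundary ∂_1: C_1 → C_0 sends each edge [p,q] (with p < q) to q − p. For instance
  ∂[3,5] = [5] − [3].
The resulting 5×10 matrix has rank 4, and its Smith normal form has invariant factors (1,1,1,1).

Boundary ∂_2: C_2 → C_1 sends each 2-simplex [p,q,r] to [q,r] − [p,r] + [p,q]. For instance
  ∂[1,2,5] = [2,5] − [1,5] + [1,2],
  ∂[1,3,5] = [3,5] − [1,5] + [1,3].
The 10×10 boundary matrix has rank 6 and Smith normal form diag(1,1,1,1,1,1).

Boundary ∂_3: C_3 → C_2 sends each 3-simplex σ to the alternating sum Σ_i (−1)^i (σ with its i-th vertex removed). For instance
  ∂[1,3,4,5] = [3,4,5] − [1,4,5] + [1,3,5] − [1,3,4],
  ∂[1,2,3,4] = [2,3,4] − [1,3,4] + [1,2,4] − [1,2,3].
The resulting 10×5 matrix has rank 4, and its Smith normal form has invariant factors (1,1,1,1).

Now H_k = ker ∂_k / im ∂_{k+1}, so:

  H_0: rank C_0 − rank ∂_1 = 5 − 4 = 1, and the invariant factors of ∂_1 are all 1, so H_0 = Z.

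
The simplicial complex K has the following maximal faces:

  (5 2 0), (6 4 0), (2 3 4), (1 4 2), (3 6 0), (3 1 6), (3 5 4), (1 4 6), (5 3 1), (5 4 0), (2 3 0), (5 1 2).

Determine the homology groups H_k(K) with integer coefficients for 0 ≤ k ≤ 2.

Fix the vertex order 0 < 1 < 2 < 3 < 4 < 5 < 6 and write every simplex with vertices in increasing order. Then dim K = 2 and the simplices of K are:

  0-simplices (7): [0], [1], [2], [3], [4], [5], [6]
  1-simplices (18): [0,2], [0,3], [0,4], [0,5], [0,6], [1,2], [1,3], [1,4], [1,5], [1,6], [2,3], [2,4], [2,5], [3,4], [3,5], [3,6], [4,5], [4,6]
  2-simplices (12): [0,2,3], [0,2,5], [0,3,6], [0,4,5], [0,4,6], [1,2,4], [1,2,5], [1,3,5], [1,3,6], [1,4,6], [2,3,4], [3,4,5]

Hence C_0 ≅ Z^7, C_1 ≅ Z^18, C_2 ≅ Z^12.

The boundary map ∂_1: C_1 → C_0 sends each edge [p,q] (with p < q) to q − p. For instance
  ∂[1,3] = [3] − [1].
This gives a 7×18 integer matrix of rank 6; reducing to Smith normal form yields diagonal entries (1,1,1,1,1,1).

Boundary ∂_2: C_2 → C_1 maps a triangle to the signed sum of its edges. For instance
  ∂[0,4,5] = [4,5] − [0,5] + [0,4],
  ∂[0,2,5] = [2,5] − [0,5] + [0,2].
This gives a 18×12 integer matrix of rank 12; reducing to Smith normal form yields diagonal entries (1,1,1,1,1,1,1,1,1,1,1,2).

From H_k ≅ ker(∂_k) / im(∂_{k+1}) we obtain:

  H_0: rank C_0 − rank ∂_1 = 7 − 6 = 1, and the invariant factors of ∂_1 are all 1, so H_0 ≅ Z.
  H_1: rank ker ∂_1 − rank ∂_2 = (18 − 6) − 12 = 0, and ∂_2 has invariant factor 2 > 1, so H_1 ≅ Z/2.
  H_2: rank ker ∂_2 − rank ∂_3 = (12 − 12) − 0 = 0, and there is no ∂_3, so H_2 ≅ 0.

H_0 = Z,  H_1 = Z/2,  H_2 = 0.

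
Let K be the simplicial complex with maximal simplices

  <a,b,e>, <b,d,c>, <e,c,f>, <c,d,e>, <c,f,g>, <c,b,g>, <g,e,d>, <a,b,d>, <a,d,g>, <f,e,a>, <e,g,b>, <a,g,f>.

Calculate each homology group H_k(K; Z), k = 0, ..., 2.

Order the vertices as a < b < c < d < e < f < g. Listing each simplex with vertices in this order, K has dimension 2 with simplices:

  0-simplices (7): a, b, c, d, e, f, g
  1-simplices (18): ab, ad, ae, af, ag, bc, bd, be, bg, cd, ce, cf, cg, de, dg, ef, eg, fg
  2-simplices (12): abd, abe, adg, aef, afg, bcd, bcg, beg, cde, cef, cfg, deg

Hence C_0 ≅ Z^7, C_1 ≅ Z^18, C_2 ≅ Z^12.

∂_1: C_1 → C_0 sends each edge [p,q] (with p < q) to q − p. For instance
  ∂dg = g − d.
As a 7×18 matrix over Z this has rank 6, with invariant factors (1,1,1,1,1,1).

∂_2: C_2 → C_1 maps a triangle to the signed sum of its edges. For instance
  ∂cef = ef − cf + ce,
  ∂abe = be − ae + ab.
The resulting 18×12 matrix has rank 12, and its Smith normal form has invariant factors (1,1,1,1,1,1,1,1,1,1,1,2).

Now H_k = ker ∂_k / im ∂_{k+1}, so:

  H_0: rank C_0 − rank ∂_1 = 7 − 6 = 1, and the invariant factors of ∂_1 are all 1, so H_0 ≅ Z.
  H_1: rank ker ∂_1 − rank ∂_2 = (18 − 6) − 12 = 0, and ∂_2 has invariant factor 2 > 1, so H_1 ≅ Z/2.
  H_2: rank ker ∂_2 − rank ∂_3 = (12 − 12) − 0 = 0, and there is no ∂_3, so H_2 ≅ 0.

(K is a triangulation of the real projective plane RP^2.)

H_0 = Z,  H_1 = Z/2,  H_2 = 0.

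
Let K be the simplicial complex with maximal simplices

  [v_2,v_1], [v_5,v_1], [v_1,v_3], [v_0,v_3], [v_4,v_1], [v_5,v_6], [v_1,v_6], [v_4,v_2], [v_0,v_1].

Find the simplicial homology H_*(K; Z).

H_0 = Z,  H_1 = Z^3.

Fix the vertex order v_0 < v_1 < v_2 < v_3 < v_4 < v_5 < v_6 and write every simplex with vertices in increasing order. Then dim K = 1 and the simplices of K are:

  0-simplices (7): [v_0], [v_1], [v_2], [v_3], [v_4], [v_5], [v_6]
  1-simplices (9): [v_0,v_1], [v_0,v_3], [v_1,v_2], [v_1,v_3], [v_1,v_4], [v_1,v_5], [v_1,v_6], [v_2,v_4], [v_5,v_6]

giving chain groups C_0 ≅ Z^7, C_1 ≅ Z^9.

Boundary ∂_1: C_1 → C_0 sends each edge [p,q] (with p < q) to q − p.
The 7×9 boundary matrix has rank 6 and Smith normal form diag(1,1,1,1,1,1).

From H_k ≅ ker(∂_k) / im(∂_{k+1}) we obtain:

  H_0: rank C_0 − rank ∂_1 = 7 − 6 = 1, and the invariant factors of ∂_1 are all 1, so H_0 = Z.
  H_1: rank ker ∂_1 − rank ∂_2 = (9 − 6) − 0 = 3, and there is no ∂_2, so H_1 = Z^3.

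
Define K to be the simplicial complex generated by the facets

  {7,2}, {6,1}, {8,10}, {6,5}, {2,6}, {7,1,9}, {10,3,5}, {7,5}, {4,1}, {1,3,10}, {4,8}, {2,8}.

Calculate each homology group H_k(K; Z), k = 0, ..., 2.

K has 10 vertices, 17 edges, 3 triangles.
rank ∂_0 = 0, rank ∂_1 = 9 ⇒ b_0 = 10 − 0 − 9 = 1; all invariant factors of ∂_1 are 1 so no torsion. So H_0 = Z.
rank ∂_1 = 9, rank ∂_2 = 3 ⇒ b_1 = 17 − 9 − 3 = 5; all invariant factors of ∂_2 are 1 so no torsion. So H_1 = Z^5.
rank ∂_2 = 3, rank ∂_3 = 0 ⇒ b_2 = 3 − 3 − 0 = 0. So H_2 = 0.

H_0 = Z,  H_1 = Z^5,  H_2 = 0.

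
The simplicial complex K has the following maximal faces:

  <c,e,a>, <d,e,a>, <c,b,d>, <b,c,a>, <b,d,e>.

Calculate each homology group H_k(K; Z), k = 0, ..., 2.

Take the total order a < b < c < d < e on the vertex set. Then K (dimension 2) consists of the simplices:

  0-simplices (5): a, b, c, d, e
  1-simplices (10): ab, ac, ad, ae, bc, bd, be, cd, ce, de
  2-simplices (5): abc, ace, ade, bcd, bde

Hence C_0 ≅ Z^5, C_1 ≅ Z^10, C_2 ≅ Z^5.

The boundary map ∂_1: C_1 → C_0 is given by ∂[p,q] = [q] − [p].
The 5×10 boundary matrix has rank 4 and Smith normal form diag(1,1,1,1).

Boundary ∂_2: C_2 → C_1 sends each 2-simplex [p,q,r] to [q,r] − [p,r] + [p,q]. For instance
  ∂ade = de − ae + ad,
  ∂ace = ce − ae + ac.
This gives a 10×5 integer matrix of rank 5; reducing to Smith normal form yields diagonal entries (1,1,1,1,1).

Now H_k = ker ∂_k / im ∂_{k+1}, so:

  H_0: rank C_0 − rank ∂_1 = 5 − 4 = 1, and the invariant factors of ∂_1 are all 1, so H_0 ≅ Z.
  H_1: rank ker ∂_1 − rank ∂_2 = (10 − 4) − 5 = 1, and the invariant factors of ∂_2 are all 1, so H_1 ≅ Z.
  H_2: rank ker ∂_2 − rank ∂_3 = (5 − 5) − 0 = 0, and there is no ∂_3, so H_2 ≅ 0.

(K is a triangulation of the Möbius band.)

H_0 ≅ Z,  H_1 ≅ Z,  H_2 = 0.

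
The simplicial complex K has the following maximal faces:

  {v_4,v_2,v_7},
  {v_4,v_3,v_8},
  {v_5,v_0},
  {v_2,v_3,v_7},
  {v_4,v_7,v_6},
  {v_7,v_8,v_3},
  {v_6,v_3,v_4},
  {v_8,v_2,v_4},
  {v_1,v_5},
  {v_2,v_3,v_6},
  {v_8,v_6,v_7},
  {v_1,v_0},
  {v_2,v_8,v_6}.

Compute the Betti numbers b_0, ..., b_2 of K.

Take the total order v_0 < v_1 < v_2 < v_3 < v_4 < v_5 < v_6 < v_7 < v_8 on the vertex set. Then K (dimension 2) consists of the simplices:

  0-simplices (9): [v_0], [v_1], [v_2], [v_3], [v_4], [v_5], [v_6], [v_7], [v_8]
  1-simplices (18): (18 of them)
  2-simplices (10): [v_2,v_3,v_6], [v_2,v_3,v_7], [v_2,v_4,v_7], [v_2,v_4,v_8], [v_2,v_6,v_8], [v_3,v_4,v_6], [v_3,v_4,v_8], [v_3,v_7,v_8], [v_4,v_6,v_7], [v_6,v_7,v_8]

Hence C_0 ≅ Z^9, C_1 ≅ Z^18, C_2 ≅ Z^10.

The boundary map ∂_1: C_1 → C_0 maps an edge to its endpoints' difference, ∂[p,q] = q − p. For instance
  ∂[v_3,v_4] = [v_4] − [v_3].
The 9×18 boundary matrix has rank 7 and Smith normal form diag(1,1,1,1,1,1,1).

Boundary ∂_2: C_2 → C_1 maps a triangle to the signed sum of its edges. For instance
  ∂[v_2,v_4,v_7] = [v_4,v_7] − [v_2,v_7] + [v_2,v_4],
  ∂[v_3,v_7,v_8] = [v_7,v_8] − [v_3,v_8] + [v_3,v_7].
The resulting 18×10 matrix has rank 10, and its Smith normal form has invariant factors (1,1,1,1,1,1,1,1,1,2).

Computing H_k = (kernel of ∂_k) / (image of ∂_{k+1}):

  H_0: rank C_0 − rank ∂_1 = 9 − 7 = 2, and the invariant factors of ∂_1 are all 1, so H_0 ≅ Z^2.
  H_1: rank ker ∂_1 − rank ∂_2 = (18 − 7) − 10 = 1, and ∂_2 has invariant factor 2 > 1, so H_1 ≅ Z ⊕ Z/2.
  H_2: rank ker ∂_2 − rank ∂_3 = (10 − 10) − 0 = 0, and there is no ∂_3, so H_2 ≅ 0.

Hence the Betti numbers are b_0 = 2, b_1 = 1, b_2 = 0.

b_0 = 2, b_1 = 1, b_2 = 0.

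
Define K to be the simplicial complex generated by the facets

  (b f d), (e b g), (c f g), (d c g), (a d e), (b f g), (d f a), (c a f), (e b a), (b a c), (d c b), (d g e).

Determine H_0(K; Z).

H_0 = Z.

We work with the vertex ordering a < b < c < d < e < f < g. The simplices of K, each written with vertices in increasing order, are:

  0-simplices (7): a, b, c, d, e, f, g
  1-simplices (18): ab, ac, ad, ae, af, bc, bd, be, bf, bg, cd, cf, cg, de, df, dg, eg, fg
  2-simplices (12): abc, abe, acf, ade, adf, bcd, bdf, beg, bfg, cdg, cfg, deg

giving chain groups C_0 ≅ Z^7, C_1 ≅ Z^18, C_2 ≅ Z^12.

Boundary ∂_1: C_1 → C_0 maps an edge to its endpoints' difference, ∂[p,q] = q − p.
This gives a 7×18 integer matrix of rank 6; reducing to Smith normal form yields diagonal entries (1,1,1,1,1,1).

The boundary map ∂_2: C_2 → C_1 sends each 2-simplex [p,q,r] to [q,r] − [p,r] + [p,q]. For instance
  ∂bcd = cd − bd + bc,
  ∂acf = cf − af + ac.
This gives a 18×12 integer matrix of rank 12; reducing to Smith normal form yields diagonal entries (1,1,1,1,1,1,1,1,1,1,1,2).

Computing H_k = (kernel of ∂_k) / (image of ∂_{k+1}):

  H_0: rank C_0 − rank ∂_1 = 7 − 6 = 1, and the invariant factors of ∂_1 are all 1, so H_0 = Z.

(K is a triangulation of the real projective plane RP^2.)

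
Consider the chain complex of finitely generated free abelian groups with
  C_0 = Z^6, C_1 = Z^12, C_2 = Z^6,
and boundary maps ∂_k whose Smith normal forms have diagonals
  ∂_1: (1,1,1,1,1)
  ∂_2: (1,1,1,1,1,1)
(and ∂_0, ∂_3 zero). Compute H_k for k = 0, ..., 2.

H_0 = Z,  H_1 = Z,  H_2 = 0.

H_0: b_0 = 6 − 0 − 5 = 1; torsion from ∂_1 factors > 1: none. So H_0 = Z.
H_1: b_1 = 12 − 5 − 6 = 1; torsion from ∂_2 factors > 1: none. So H_1 = Z.
H_2: b_2 = 6 − 6 − 0 = 0; torsion from ∂_3 factors > 1: none. So H_2 = 0.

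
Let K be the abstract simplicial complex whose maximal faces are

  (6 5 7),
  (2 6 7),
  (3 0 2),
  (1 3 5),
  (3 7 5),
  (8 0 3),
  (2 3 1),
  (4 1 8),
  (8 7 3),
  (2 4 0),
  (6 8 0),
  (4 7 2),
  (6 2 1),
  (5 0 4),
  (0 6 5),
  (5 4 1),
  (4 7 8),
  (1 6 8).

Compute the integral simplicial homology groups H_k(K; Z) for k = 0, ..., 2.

H_0 = Z,  H_1 = Z^2,  H_2 = Z.

We work with the vertex ordering 0 < 1 < 2 < 3 < 4 < 5 < 6 < 7 < 8. The simplices of K, each written with vertices in increasing order, are:

  0-simplices (9): [0], [1], [2], [3], [4], [5], [6], [7], [8]
  1-simplices (27): (27 of them)
  2-simplices (18): [0,2,3], [0,2,4], [0,3,8], [0,4,5], [0,5,6], [0,6,8], [1,2,3], [1,2,6], [1,3,5], [1,4,5], [1,4,8], [1,6,8], [2,4,7], [2,6,7], [3,5,7], [3,7,8], [4,7,8], [5,6,7]

Hence C_0 ≅ Z^9, C_1 ≅ Z^27, C_2 ≅ Z^18.

Boundary ∂_1: C_1 → C_0 maps an edge to its endpoints' difference, ∂[p,q] = q − p. For instance
  ∂[6,7] = [7] − [6].
The resulting 9×27 matrix has rank 8, and its Smith normal form has invariant factors (1,1,1,1,1,1,1,1).

∂_2: C_2 → C_1 acts by ∂[p,q,r] = [q,r] − [p,r] + [p,q]. For instance
  ∂[0,3,8] = [3,8] − [0,8] + [0,3],
  ∂[4,7,8] = [7,8] − [4,8] + [4,7].
As a 27×18 matrix over Z this has rank 17, with invariant factors (1,1,1,1,1,1,1,1,1,1,1,1,1,1,1,1,1).

Now H_k = ker ∂_k / im ∂_{k+1}, so:

  H_0: rank C_0 − rank ∂_1 = 9 − 8 = 1, and the invariant factors of ∂_1 are all 1, so H_0 ≅ Z.
  H_1: rank ker ∂_1 − rank ∂_2 = (27 − 8) − 17 = 2, and the invariant factors of ∂_2 are all 1, so H_1 ≅ Z^2.
  H_2: rank ker ∂_2 − rank ∂_3 = (18 − 17) − 0 = 1, and there is no ∂_3, so H_2 ≅ Z.

(K is a triangulation of the torus T^2.)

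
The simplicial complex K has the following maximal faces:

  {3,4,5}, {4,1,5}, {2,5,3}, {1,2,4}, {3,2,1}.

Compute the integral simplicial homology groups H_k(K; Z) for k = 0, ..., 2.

We work with the vertex ordering 1 < 2 < 3 < 4 < 5. The simplices of K, each written with vertices in increasing order, are:

  0-simplices (5): [1], [2], [3], [4], [5]
  1-simplices (10): [1,2], [1,3], [1,4], [1,5], [2,3], [2,4], [2,5], [3,4], [3,5], [4,5]
  2-simplices (5): [1,2,3], [1,2,4], [1,4,5], [2,3,5], [3,4,5]

Hence C_0 ≅ Z^5, C_1 ≅ Z^10, C_2 ≅ Z^5.

The boundary map ∂_1: C_1 → C_0 is given by ∂[p,q] = [q] − [p].
As a 5×10 matrix over Z this has rank 4, with invariant factors (1,1,1,1).

∂_2: C_2 → C_1 acts by ∂[p,q,r] = [q,r] − [p,r] + [p,q]. For instance
  ∂[2,3,5] = [3,5] − [2,5] + [2,3],
  ∂[1,2,4] = [2,4] − [1,4] + [1,2].
The 10×5 boundary matrix has rank 5 and Smith normal form diag(1,1,1,1,1).

Now H_k = ker ∂_k / im ∂_{k+1}, so:

  H_0: rank C_0 − rank ∂_1 = 5 − 4 = 1, and the invariant factors of ∂_1 are all 1, so H_0 = Z.
  H_1: rank ker ∂_1 − rank ∂_2 = (10 − 4) − 5 = 1, and the invariant factors of ∂_2 are all 1, so H_1 = Z.
  H_2: rank ker ∂_2 − rank ∂_3 = (5 − 5) − 0 = 0, and there is no ∂_3, so H_2 = 0.

As a check, the Euler characteristic is 5 − 10 + 5 = 0, which agrees with 1 − 1 + 0 = 0.
(K is a triangulation of the Möbius band.)

H_0 = Z,  H_1 = Z,  H_2 = 0.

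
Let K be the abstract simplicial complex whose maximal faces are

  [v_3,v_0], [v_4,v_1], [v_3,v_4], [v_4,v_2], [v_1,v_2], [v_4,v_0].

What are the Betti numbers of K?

Order the vertices as v_0 < v_1 < v_2 < v_3 < v_4. Listing each simplex with vertices in this order, K has dimension 1 with simplices:

  0-simplices (5): [v_0], [v_1], [v_2], [v_3], [v_4]
  1-simplices (6): [v_0,v_3], [v_0,v_4], [v_1,v_2], [v_1,v_4], [v_2,v_4], [v_3,v_4]

Hence C_0 ≅ Z^5, C_1 ≅ Z^6.

∂_1: C_1 → C_0 maps an edge to its endpoints' difference, ∂[p,q] = q − p.
This gives a 5×6 integer matrix of rank 4; reducing to Smith normal form yields diagonal entries (1,1,1,1).

From H_k ≅ ker(∂_k) / im(∂_{k+1}) we obtain:

  H_0: rank C_0 − rank ∂_1 = 5 − 4 = 1, and the invariant factors of ∂_1 are all 1, so H_0 ≅ Z.
  H_1: rank ker ∂_1 − rank ∂_2 = (6 − 4) − 0 = 2, and there is no ∂_2, so H_1 ≅ Z^2.

(K is a triangulation of a wedge of 2 circles.)

Hence the Betti numbers are b_0 = 1, b_1 = 2.

b_0 = 1, b_1 = 2.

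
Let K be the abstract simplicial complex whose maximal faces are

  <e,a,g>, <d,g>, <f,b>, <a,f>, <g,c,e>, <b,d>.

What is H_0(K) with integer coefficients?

Order the vertices as a < b < c < d < e < f < g. Listing each simplex with vertices in this order, K has dimension 2 with simplices:

  0-simplices (7): a, b, c, d, e, f, g
  1-simplices (9): ae, af, ag, bd, bf, ce, cg, dg, eg
  2-simplices (2): aeg, ceg

Hence C_0 ≅ Z^7, C_1 ≅ Z^9, C_2 ≅ Z^2.

∂_1: C_1 → C_0 sends each edge [p,q] (with p < q) to q − p. For instance
  ∂eg = g − e.
The 7×9 boundary matrix has rank 6 and Smith normal form diag(1,1,1,1,1,1).

∂_2: C_2 → C_1 maps a triangle to the signed sum of its edges. For instance
  ∂ceg = eg − cg + ce,
  ∂aeg = eg − ag + ae.
The resulting 9×2 matrix has rank 2, and its Smith normal form has invariant factors (1,1).

Now H_k = ker ∂_k / im ∂_{k+1}, so:

  H_0: rank C_0 − rank ∂_1 = 7 − 6 = 1, and the invariant factors of ∂_1 are all 1, so H_0 ≅ Z.

H_0 = Z.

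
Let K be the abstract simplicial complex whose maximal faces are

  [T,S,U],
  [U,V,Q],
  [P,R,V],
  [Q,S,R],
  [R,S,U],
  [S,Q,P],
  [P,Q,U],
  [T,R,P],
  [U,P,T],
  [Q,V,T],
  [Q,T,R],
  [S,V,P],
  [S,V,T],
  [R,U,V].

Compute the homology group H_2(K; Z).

Order the vertices as P < Q < R < S < T < U < V. Listing each simplex with vertices in this order, K has dimension 2 with simplices:

  0-simplices (7): P, Q, R, S, T, U, V
  1-simplices (21): PQ, PR, PS, PT, PU, PV, QR, QS, QT, QU, QV, RS, RT, RU, RV, ST, SU, SV, TU, TV, UV
  2-simplices (14): PQS, PQU, PRT, PRV, PSV, PTU, QRS, QRT, QTV, QUV, RSU, RUV, STU, STV

Hence C_0 ≅ Z^7, C_1 ≅ Z^21, C_2 ≅ Z^14.

∂_1: C_1 → C_0 is given by ∂[p,q] = [q] − [p]. For instance
  ∂RS = S − R.
This gives a 7×21 integer matrix of rank 6; reducing to Smith normal form yields diagonal entries (1,1,1,1,1,1).

Boundary ∂_2: C_2 → C_1 sends each 2-simplex [p,q,r] to [q,r] − [p,r] + [p,q]. For instance
  ∂STV = TV − SV + ST,
  ∂QRT = RT − QT + QR.
As a 21×14 matrix over Z this has rank 13, with invariant factors (1,1,1,1,1,1,1,1,1,1,1,1,1).

Reading off H_k = ker ∂_k / im ∂_{k+1}:

  H_2: rank ker ∂_2 − rank ∂_3 = (14 − 13) − 0 = 1, and there is no ∂_3, so H_2 ≅ Z.

(K is a triangulation of the torus T^2.)

H_2 = Z.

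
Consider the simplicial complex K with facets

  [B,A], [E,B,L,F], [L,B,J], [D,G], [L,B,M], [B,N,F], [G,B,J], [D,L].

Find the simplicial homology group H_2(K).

Order the vertices as A < B < D < E < F < G < J < L < M < N. Listing each simplex with vertices in this order, K has dimension 3 with simplices:

  0-simplices (10): A, B, D, E, F, G, J, L, M, N
  1-simplices (17): AB, BE, BF, BG, BJ, BL, BM, BN, DG, DL, EF, EL, FL, FN, GJ, JL, LM
  2-simplices (8): BEF, BEL, BFL, BFN, BGJ, BJL, BLM, EFL
  3-simplices (1): BEFL

Hence C_0 ≅ Z^10, C_1 ≅ Z^17, C_2 ≅ Z^8, C_3 ≅ Z^1.

The boundary map ∂_1: C_1 → C_0 sends each edge [p,q] (with p < q) to q − p.
As a 10×17 matrix over Z this has rank 9, with invariant factors (1,1,1,1,1,1,1,1,1).

∂_2: C_2 → C_1 acts by ∂[p,q,r] = [q,r] − [p,r] + [p,q]. For instance
  ∂BFN = FN − BN + BF,
  ∂BLM = LM − BM + BL.
The 17×8 boundary matrix has rank 7 and Smith normal form diag(1,1,1,1,1,1,1).

Boundary ∂_3: C_3 → C_2 sends each 3-simplex σ to the alternating sum Σ_i (−1)^i (σ with its i-th vertex removed). For instance
  ∂BEFL = EFL − BFL + BEL − BEF.
As a 8×1 matrix over Z this has rank 1, with invariant factors (1).

From H_k ≅ ker(∂_k) / im(∂_{k+1}) we obtain:

  H_2: rank ker ∂_2 − rank ∂_3 = (8 − 7) − 1 = 0, and the invariant factors of ∂_3 are all 1, so H_2 ≅ 0.

H_2 ≅ 0.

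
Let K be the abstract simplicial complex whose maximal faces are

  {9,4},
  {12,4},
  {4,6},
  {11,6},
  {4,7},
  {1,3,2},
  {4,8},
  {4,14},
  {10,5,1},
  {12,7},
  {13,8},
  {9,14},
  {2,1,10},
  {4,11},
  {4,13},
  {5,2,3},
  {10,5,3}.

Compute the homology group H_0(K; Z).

Order the vertices as 1 < 2 < 3 < 4 < 5 < 6 < 7 < 8 < 9 < 10 < 11 < 12 < 13 < 14. Listing each simplex with vertices in this order, K has dimension 2 with simplices:

  0-simplices (14): [1], [2], [3], [4], [5], [6], [7], [8], [9], [10], [11], [12], [13], [14]
  1-simplices (22): (22 of them)
  2-simplices (5): [1,2,3], [1,2,10], [1,5,10], [2,3,5], [3,5,10]

so the chain groups are C_0 ≅ Z^14, C_1 ≅ Z^22, C_2 ≅ Z^5.

∂_1: C_1 → C_0 is given by ∂[p,q] = [q] − [p].
This gives a 14×22 integer matrix of rank 12; reducing to Smith normal form yields diagonal entries (1,1,1,1,1,1,1,1,1,1,1,1).

The boundary map ∂_2: C_2 → C_1 acts by ∂[p,q,r] = [q,r] − [p,r] + [p,q]. For instance
  ∂[1,2,10] = [2,10] − [1,10] + [1,2],
  ∂[2,3,5] = [3,5] − [2,5] + [2,3].
The resulting 22×5 matrix has rank 5, and its Smith normal form has invariant factors (1,1,1,1,1).

Computing H_k = (kernel of ∂_k) / (image of ∂_{k+1}):

  H_0: rank C_0 − rank ∂_1 = 14 − 12 = 2, and the invariant factors of ∂_1 are all 1, so H_0 ≅ Z^2.

H_0 = Z^2.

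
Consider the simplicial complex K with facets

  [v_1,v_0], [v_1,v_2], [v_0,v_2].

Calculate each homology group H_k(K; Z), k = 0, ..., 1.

H_0 ≅ Z,  H_1 ≅ Z.

Take the total order v_0 < v_1 < v_2 on the vertex set. Then K (dimension 1) consists of the simplices:

  0-simplices (3): [v_0], [v_1], [v_2]
  1-simplices (3): [v_0,v_1], [v_0,v_2], [v_1,v_2]

so the chain groups are C_0 ≅ Z^3, C_1 ≅ Z^3.

Boundary ∂_1: C_1 → C_0 maps an edge to its endpoints' difference, ∂[p,q] = q − p.
The 3×3 boundary matrix has rank 2 and Smith normal form diag(1,1).

From H_k ≅ ker(∂_k) / im(∂_{k+1}) we obtain:

  H_0: rank C_0 − rank ∂_1 = 3 − 2 = 1, and the invariant factors of ∂_1 are all 1, so H_0 = Z.
  H_1: rank ker ∂_1 − rank ∂_2 = (3 − 2) − 0 = 1, and there is no ∂_2, so H_1 = Z.

(K is a triangulation of the circle S^1.)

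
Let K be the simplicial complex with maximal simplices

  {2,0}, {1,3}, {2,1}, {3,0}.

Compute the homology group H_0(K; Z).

K has 4 vertices, 4 edges.
rank ∂_0 = 0, rank ∂_1 = 3 ⇒ b_0 = 4 − 0 − 3 = 1; all invariant factors of ∂_1 are 1 so no torsion. So H_0 ≅ Z.

H_0 = Z.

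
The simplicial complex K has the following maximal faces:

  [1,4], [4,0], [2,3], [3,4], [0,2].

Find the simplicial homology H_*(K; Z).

Take the total order 0 < 1 < 2 < 3 < 4 on the vertex set. Then K (dimension 1) consists of the simplices:

  0-simplices (5): [0], [1], [2], [3], [4]
  1-simplices (5): [0,2], [0,4], [1,4], [2,3], [3,4]

so the chain groups are C_0 ≅ Z^5, C_1 ≅ Z^5.

Boundary ∂_1: C_1 → C_0 sends each edge [p,q] (with p < q) to q − p. For instance
  ∂[3,4] = [4] − [3].
The 5×5 boundary matrix has rank 4 and Smith normal form diag(1,1,1,1).

Computing H_k = (kernel of ∂_k) / (image of ∂_{k+1}):

  H_0: rank C_0 − rank ∂_1 = 5 − 4 = 1, and the invariant factors of ∂_1 are all 1, so H_0 ≅ Z.
  H_1: rank ker ∂_1 − rank ∂_2 = (5 − 4) − 0 = 1, and there is no ∂_2, so H_1 ≅ Z.

H_0 = Z,  H_1 = Z.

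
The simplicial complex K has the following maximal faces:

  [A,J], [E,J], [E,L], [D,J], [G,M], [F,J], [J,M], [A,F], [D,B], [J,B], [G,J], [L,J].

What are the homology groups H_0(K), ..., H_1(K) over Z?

H_0 ≅ Z,  H_1 ≅ Z^4.

Take the total order A < B < D < E < F < G < J < L < M on the vertex set. Then K (dimension 1) consists of the simplices:

  0-simplices (9): A, B, D, E, F, G, J, L, M
  1-simplices (12): AF, AJ, BD, BJ, DJ, EJ, EL, FJ, GJ, GM, JL, JM

giving chain groups C_0 ≅ Z^9, C_1 ≅ Z^12.

The boundary map ∂_1: C_1 → C_0 sends each edge [p,q] (with p < q) to q − p.
The resulting 9×12 matrix has rank 8, and its Smith normal form has invariant factors (1,1,1,1,1,1,1,1).

Now H_k = ker ∂_k / im ∂_{k+1}, so:

  H_0: rank C_0 − rank ∂_1 = 9 − 8 = 1, and the invariant factors of ∂_1 are all 1, so H_0 = Z.
  H_1: rank ker ∂_1 − rank ∂_2 = (12 − 8) − 0 = 4, and there is no ∂_2, so H_1 = Z^4.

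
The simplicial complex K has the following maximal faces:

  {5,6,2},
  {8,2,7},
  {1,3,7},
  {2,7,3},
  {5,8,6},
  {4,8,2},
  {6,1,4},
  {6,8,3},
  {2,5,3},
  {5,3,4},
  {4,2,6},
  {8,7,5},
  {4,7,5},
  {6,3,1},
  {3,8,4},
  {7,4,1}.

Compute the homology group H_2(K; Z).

We work with the vertex ordering 1 < 2 < 3 < 4 < 5 < 6 < 7 < 8. The simplices of K, each written with vertices in increasing order, are:

  0-simplices (8): [1], [2], [3], [4], [5], [6], [7], [8]
  1-simplices (24): (24 of them)
  2-simplices (16): [1,3,6], [1,3,7], [1,4,6], [1,4,7], [2,3,5], [2,3,7], [2,4,6], [2,4,8], [2,5,6], [2,7,8], [3,4,5], [3,4,8], [3,6,8], [4,5,7], [5,6,8], [5,7,8]

giving chain groups C_0 ≅ Z^8, C_1 ≅ Z^24, C_2 ≅ Z^16.

Boundary ∂_1: C_1 → C_0 is given by ∂[p,q] = [q] − [p]. For instance
  ∂[5,8] = [8] − [5].
The 8×24 boundary matrix has rank 7 and Smith normal form diag(1,1,1,1,1,1,1).

∂_2: C_2 → C_1 sends each 2-simplex [p,q,r] to [q,r] − [p,r] + [p,q]. For instance
  ∂[1,4,6] = [4,6] − [1,6] + [1,4],
  ∂[1,4,7] = [4,7] − [1,7] + [1,4].
This gives a 24×16 integer matrix of rank 15; reducing to Smith normal form yields diagonal entries (1,1,1,1,1,1,1,1,1,1,1,1,1,1,1).

Now H_k = ker ∂_k / im ∂_{k+1}, so:

  H_2: rank ker ∂_2 − rank ∂_3 = (16 − 15) − 0 = 1, and there is no ∂_3, so H_2 = Z.

(K is a triangulation of the torus T^2.)

H_2 = Z.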